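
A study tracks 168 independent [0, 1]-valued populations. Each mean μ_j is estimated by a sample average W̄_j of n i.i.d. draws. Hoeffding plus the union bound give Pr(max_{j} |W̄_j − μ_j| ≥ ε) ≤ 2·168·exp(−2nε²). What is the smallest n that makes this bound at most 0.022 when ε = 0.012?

Need 2·168·exp(−2nε²) ≤ 0.022, i.e. exp(−2nε²) ≤ 0.022/336.
So 2nε² ≥ ln(336/0.022) = 9.633824.
Hence n ≥ 9.633824/(2·0.012²) = 33450.778.
The smallest integer n is 33451.

33451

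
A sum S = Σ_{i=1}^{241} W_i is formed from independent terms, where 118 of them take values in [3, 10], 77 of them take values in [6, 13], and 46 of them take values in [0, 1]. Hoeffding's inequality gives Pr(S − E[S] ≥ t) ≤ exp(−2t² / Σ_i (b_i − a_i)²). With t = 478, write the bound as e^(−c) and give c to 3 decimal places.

Σ(b_i − a_i)² = 118·7² + 77·7² + 46·1² = 9601.
c = 2t² / 9601 = 2·478² / 9601 = 47.5959.

47.596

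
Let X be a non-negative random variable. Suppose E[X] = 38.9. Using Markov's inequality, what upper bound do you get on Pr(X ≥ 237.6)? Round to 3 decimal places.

Markov's inequality: for a non-negative random variable, Pr(X ≥ a) ≤ E[X]/a.
Here E[X] = 38.9 and a = 237.6, so the bound is 38.9/237.6 = 0.1637.

0.164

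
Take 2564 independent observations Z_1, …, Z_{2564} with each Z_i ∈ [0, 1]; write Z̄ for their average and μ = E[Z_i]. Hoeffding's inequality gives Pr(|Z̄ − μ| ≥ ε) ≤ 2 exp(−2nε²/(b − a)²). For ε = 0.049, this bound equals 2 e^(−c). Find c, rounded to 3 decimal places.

12.312

c = 2nε²/(b − a)² = 2·2564·0.049² / 1² = 12.3123.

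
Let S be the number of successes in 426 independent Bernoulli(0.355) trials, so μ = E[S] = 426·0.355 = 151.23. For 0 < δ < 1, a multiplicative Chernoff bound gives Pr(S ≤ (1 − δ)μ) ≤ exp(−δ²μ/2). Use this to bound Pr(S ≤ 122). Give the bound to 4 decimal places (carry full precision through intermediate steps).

Write 122 = (1 − δ)μ, so δ = 1 − 122/151.23 = 0.1932818…
Then the exponent is δ²μ/2 = (μ − 122)²/(2μ) = 2.824813.
Bound = exp(−2.824813) = 0.05932.

0.0593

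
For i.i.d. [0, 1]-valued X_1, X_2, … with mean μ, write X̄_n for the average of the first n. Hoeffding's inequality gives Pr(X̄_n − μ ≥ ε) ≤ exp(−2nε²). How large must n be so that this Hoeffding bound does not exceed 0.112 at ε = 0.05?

438

Require exp(−2nε²) ≤ 0.112, i.e. 2nε² ≥ ln(1/0.112) = 2.189256.
So n ≥ 2.189256 / (2·0.05²) = 437.851.
The smallest integer n is 438.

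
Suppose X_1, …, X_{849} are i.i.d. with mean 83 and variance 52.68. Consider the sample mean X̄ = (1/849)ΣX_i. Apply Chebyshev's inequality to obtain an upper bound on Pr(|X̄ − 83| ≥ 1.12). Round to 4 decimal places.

Var(X̄) = Var(X_i)/n = 52.68/849 = 0.062049.
Chebyshev: Pr(|X̄ − 83| ≥ 1.12) ≤ Var(X̄)/(1.12)² = 52.68/(849·1.12²) = 0.0495.

0.0495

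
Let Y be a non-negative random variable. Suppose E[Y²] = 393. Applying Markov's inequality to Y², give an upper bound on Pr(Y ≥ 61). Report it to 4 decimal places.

Since Y ≥ 0, the event {Y ≥ 61} is the same as {Y² ≥ 3721}.
Markov's inequality applied to Y² gives Pr(Y² ≥ 3721) ≤ E[Y²]/3721 = 393/3721 = 0.1056.

0.1056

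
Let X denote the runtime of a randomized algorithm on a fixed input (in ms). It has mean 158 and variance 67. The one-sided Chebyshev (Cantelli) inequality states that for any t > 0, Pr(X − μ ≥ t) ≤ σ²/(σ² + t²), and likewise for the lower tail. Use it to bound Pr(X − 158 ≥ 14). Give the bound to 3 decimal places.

0.255

Here σ² = 67 and t = 14, so σ² + t² = 263.
Cantelli's bound: 67/263 = 0.2548.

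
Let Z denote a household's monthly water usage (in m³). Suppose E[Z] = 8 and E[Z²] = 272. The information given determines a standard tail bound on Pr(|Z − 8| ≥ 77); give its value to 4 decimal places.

0.0351

The first two moments determine the variance, so Chebyshev's inequality is the sharpest standard bound available.
Var(Z) = E[Z²] − (E[Z])² = 272 − 64 = 208.
Chebyshev's inequality: Pr(|Z − μ| ≥ t) ≤ Var(Z)/t² = 208/5929 = 0.0351.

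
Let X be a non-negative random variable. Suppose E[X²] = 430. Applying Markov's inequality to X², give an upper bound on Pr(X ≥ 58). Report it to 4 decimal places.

Since X ≥ 0, the event {X ≥ 58} is the same as {X² ≥ 3364}.
Markov's inequality applied to X² gives Pr(X² ≥ 3364) ≤ E[X²]/3364 = 430/3364 = 0.1278.

0.1278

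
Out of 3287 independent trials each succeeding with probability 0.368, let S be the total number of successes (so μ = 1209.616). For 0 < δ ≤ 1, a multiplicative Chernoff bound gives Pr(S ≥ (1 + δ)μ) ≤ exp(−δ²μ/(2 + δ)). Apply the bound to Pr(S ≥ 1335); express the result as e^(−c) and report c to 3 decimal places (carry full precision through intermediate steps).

6.178

Write 1335 = (1 + δ)μ, so δ = 1335/1209.616 − 1 = 0.103656…
Then the exponent is δ²μ/(2 + δ) = (1335 − μ)² / (μ·(2 + δ)) = 6.178200.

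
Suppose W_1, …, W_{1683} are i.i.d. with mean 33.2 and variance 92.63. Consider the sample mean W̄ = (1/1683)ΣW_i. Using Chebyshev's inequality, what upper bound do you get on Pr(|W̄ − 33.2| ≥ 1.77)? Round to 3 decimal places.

0.018

Var(W̄) = Var(W_i)/n = 92.63/1683 = 0.055039.
Chebyshev: Pr(|W̄ − 33.2| ≥ 1.77) ≤ Var(W̄)/(1.77)² = 92.63/(1683·1.77²) = 0.0176.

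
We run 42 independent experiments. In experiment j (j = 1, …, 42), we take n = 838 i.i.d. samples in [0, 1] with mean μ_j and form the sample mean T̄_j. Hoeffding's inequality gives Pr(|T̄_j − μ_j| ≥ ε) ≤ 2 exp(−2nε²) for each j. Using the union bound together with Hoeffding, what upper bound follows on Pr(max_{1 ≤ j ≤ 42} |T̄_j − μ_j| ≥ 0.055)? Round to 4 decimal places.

0.5278

Per-experiment Hoeffding bound: 2·exp(−2·838·0.055²) = 2·exp(−5.06990) = 0.012566.
Union bound over 42 events: 42·0.012566 = 0.52778.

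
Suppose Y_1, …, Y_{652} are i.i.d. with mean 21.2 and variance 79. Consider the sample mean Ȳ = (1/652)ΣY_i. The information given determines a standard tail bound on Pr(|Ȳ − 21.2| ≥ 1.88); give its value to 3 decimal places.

0.034

With mean and variance of each term known, Chebyshev's inequality bounds the deviation of the sum (or sample mean).
Var(Ȳ) = Var(Y_i)/n = 79/652 = 0.12117.
Chebyshev: Pr(|Ȳ − 21.2| ≥ 1.88) ≤ Var(Ȳ)/(1.88)² = 79/(652·1.88²) = 0.0343.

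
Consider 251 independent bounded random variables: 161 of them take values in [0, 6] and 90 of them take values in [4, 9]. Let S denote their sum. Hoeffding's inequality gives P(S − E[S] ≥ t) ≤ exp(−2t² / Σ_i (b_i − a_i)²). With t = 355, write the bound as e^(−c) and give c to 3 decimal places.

31.326

Σ(b_i − a_i)² = 161·6² + 90·5² = 8046.
c = 2t² / 8046 = 2·355² / 8046 = 31.3261.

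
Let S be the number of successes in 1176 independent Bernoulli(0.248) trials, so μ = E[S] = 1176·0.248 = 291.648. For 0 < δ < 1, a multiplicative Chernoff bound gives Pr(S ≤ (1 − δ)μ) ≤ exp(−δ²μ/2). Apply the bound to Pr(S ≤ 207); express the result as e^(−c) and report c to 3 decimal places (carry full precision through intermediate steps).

Write 207 = (1 − δ)μ, so δ = 1 − 207/291.648 = 0.2902403…
Then the exponent is δ²μ/2 = (μ − 207)²/(2μ) = 12.284130.

12.284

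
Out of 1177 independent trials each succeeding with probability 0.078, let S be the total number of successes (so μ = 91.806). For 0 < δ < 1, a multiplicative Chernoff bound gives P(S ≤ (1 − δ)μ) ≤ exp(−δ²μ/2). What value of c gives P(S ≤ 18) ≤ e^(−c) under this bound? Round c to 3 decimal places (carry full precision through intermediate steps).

Write 18 = (1 − δ)μ, so δ = 1 − 18/91.806 = 0.8039344…
Then the exponent is δ²μ/2 = (μ − 18)²/(2μ) = 29.667591.

29.668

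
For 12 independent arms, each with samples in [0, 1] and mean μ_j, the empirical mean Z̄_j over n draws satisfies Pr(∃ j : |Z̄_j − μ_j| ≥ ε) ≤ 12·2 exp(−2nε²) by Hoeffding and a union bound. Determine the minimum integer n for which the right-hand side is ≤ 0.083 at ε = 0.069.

596

Need 2·12·exp(−2nε²) ≤ 0.083, i.e. exp(−2nε²) ≤ 0.083/24.
So 2nε² ≥ ln(24/0.083) = 5.666969.
Hence n ≥ 5.666969/(2·0.069²) = 595.145.
The smallest integer n is 596.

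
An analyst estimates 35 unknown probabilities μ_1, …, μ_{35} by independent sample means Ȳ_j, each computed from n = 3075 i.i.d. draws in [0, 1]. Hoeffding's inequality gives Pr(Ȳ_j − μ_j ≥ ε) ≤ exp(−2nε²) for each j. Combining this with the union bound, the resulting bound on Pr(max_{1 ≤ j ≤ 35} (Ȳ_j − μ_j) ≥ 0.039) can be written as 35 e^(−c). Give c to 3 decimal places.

Union bound over the 35 events: Pr(max_{1 ≤ j ≤ 35} (Ȳ_j − μ_j) ≥ 0.039) ≤ 35·exp(−2nε²) = 35 exp(−2·3075·0.039²).
So c = 2·3075·0.039² = 9.3542.

9.354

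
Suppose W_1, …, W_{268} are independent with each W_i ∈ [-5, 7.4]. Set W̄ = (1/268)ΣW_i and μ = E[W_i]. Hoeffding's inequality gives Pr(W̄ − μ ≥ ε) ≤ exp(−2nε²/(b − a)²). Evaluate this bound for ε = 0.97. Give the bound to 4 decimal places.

Exponent: 2nε²/(b − a)² = 2·268·0.97² / 12.4² = 3.27993.
Bound = exp(−3.27993) = 0.03763.

0.0376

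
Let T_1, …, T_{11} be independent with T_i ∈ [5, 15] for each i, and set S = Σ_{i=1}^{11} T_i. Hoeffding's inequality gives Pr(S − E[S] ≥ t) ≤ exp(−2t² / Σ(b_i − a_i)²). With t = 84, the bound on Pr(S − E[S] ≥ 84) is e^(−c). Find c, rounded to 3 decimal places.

Σ(b_i − a_i)² = 11·(10)² = 1100.
c = 2t²/1100 = 2·84²/1100 = 12.8291.

12.829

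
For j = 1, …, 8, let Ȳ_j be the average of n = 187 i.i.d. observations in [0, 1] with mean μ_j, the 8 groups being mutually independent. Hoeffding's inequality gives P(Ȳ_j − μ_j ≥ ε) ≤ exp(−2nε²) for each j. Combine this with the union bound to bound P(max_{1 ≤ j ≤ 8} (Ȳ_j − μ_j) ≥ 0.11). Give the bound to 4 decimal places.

0.0866

Per-experiment Hoeffding bound: exp(−2·187·0.11²) = exp(−4.52540) = 0.01083.
Union bound over 8 events: 8·0.01083 = 0.08664.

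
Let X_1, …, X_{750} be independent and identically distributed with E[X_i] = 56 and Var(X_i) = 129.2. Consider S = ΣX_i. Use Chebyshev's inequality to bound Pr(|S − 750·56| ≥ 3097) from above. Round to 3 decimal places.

0.010

Var(S) = n·Var(X_i) = 750·129.2 = 96900.
Chebyshev: Pr(|S − 750·56| ≥ 3097) ≤ Var(S)/3097² = 96900/9591409 = 0.0101.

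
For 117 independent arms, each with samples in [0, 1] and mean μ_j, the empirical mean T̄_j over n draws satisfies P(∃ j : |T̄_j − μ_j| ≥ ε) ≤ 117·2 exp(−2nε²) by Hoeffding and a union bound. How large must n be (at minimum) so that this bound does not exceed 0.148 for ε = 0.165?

136

Need 2·117·exp(−2nε²) ≤ 0.148, i.e. exp(−2nε²) ≤ 0.148/234.
So 2nε² ≥ ln(234/0.148) = 7.365864.
Hence n ≥ 7.365864/(2·0.165²) = 135.278.
The smallest integer n is 136.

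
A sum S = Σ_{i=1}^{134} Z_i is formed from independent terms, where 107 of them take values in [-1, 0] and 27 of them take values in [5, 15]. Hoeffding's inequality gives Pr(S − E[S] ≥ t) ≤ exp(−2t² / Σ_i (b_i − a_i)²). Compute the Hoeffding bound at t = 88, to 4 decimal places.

0.0040

Σ(b_i − a_i)² = 107·1² + 27·10² = 2807.
Exponent = 2·88² / 2807 = 5.51763.
Bound = exp(−5.51763) = 0.00402.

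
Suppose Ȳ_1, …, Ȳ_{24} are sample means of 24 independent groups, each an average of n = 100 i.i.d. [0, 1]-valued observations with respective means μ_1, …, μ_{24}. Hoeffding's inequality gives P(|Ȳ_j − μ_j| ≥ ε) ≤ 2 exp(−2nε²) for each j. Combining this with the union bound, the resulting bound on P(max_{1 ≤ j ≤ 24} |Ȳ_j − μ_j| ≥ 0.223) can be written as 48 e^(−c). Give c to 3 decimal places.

9.946

Union bound over the 24 events: P(max_{1 ≤ j ≤ 24} |Ȳ_j − μ_j| ≥ 0.223) ≤ 24·2·exp(−2nε²) = 48 exp(−2·100·0.223²).
So c = 2·100·0.223² = 9.9458.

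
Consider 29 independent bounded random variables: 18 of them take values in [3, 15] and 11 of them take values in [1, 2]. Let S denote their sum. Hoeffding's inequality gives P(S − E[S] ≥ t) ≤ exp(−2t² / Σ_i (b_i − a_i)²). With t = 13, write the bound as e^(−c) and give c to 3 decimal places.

0.130

Σ(b_i − a_i)² = 18·12² + 11·1² = 2603.
c = 2t² / 2603 = 2·13² / 2603 = 0.1299.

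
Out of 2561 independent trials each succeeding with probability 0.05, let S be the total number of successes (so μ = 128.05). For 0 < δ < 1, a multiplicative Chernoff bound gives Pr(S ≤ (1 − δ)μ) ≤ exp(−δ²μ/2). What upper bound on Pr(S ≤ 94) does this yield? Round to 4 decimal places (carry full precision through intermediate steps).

0.0108

Write 94 = (1 − δ)μ, so δ = 1 − 94/128.05 = 0.2659118…
Then the exponent is δ²μ/2 = (μ − 94)²/(2μ) = 4.527148.
Bound = exp(−4.527148) = 0.01081.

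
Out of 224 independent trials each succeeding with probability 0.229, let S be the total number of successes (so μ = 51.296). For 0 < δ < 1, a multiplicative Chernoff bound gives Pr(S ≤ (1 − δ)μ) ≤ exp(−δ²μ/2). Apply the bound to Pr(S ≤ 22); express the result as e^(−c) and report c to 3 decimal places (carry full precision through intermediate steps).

Write 22 = (1 − δ)μ, so δ = 1 − 22/51.296 = 0.5711167…
Then the exponent is δ²μ/2 = (μ − 22)²/(2μ) = 8.365717.

8.366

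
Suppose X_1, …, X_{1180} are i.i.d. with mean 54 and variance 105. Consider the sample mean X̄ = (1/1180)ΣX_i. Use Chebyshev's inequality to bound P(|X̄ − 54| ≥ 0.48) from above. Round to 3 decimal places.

Var(X̄) = Var(X_i)/n = 105/1180 = 0.088983.
Chebyshev: P(|X̄ − 54| ≥ 0.48) ≤ Var(X̄)/(0.48)² = 105/(1180·0.48²) = 0.3862.

0.386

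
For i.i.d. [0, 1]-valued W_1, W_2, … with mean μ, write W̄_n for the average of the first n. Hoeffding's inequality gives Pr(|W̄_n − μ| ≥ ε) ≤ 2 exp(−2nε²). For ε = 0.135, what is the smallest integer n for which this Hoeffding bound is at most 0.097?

Require 2·exp(−2nε²) ≤ 0.097, i.e. 2nε² ≥ ln(2/0.097) = 3.026191.
So n ≥ 3.026191 / (2·0.135²) = 83.023.
The smallest integer n is 84.

84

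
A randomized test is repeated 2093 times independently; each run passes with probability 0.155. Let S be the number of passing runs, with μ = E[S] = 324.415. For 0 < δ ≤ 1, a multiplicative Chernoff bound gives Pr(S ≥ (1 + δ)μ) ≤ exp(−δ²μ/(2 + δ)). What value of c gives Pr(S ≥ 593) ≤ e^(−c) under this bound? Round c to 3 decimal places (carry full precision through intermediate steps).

Write 593 = (1 + δ)μ, so δ = 593/324.415 − 1 = 0.8279056…
Then the exponent is δ²μ/(2 + δ) = (593 − μ)² / (μ·(2 + δ)) = 78.631701.

78.632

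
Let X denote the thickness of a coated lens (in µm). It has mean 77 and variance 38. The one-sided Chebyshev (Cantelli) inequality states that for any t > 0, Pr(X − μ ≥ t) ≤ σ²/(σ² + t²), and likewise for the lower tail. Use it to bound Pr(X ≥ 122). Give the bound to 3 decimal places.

0.018

Here σ² = 38 and t = 45, so σ² + t² = 2063.
Cantelli's bound: 38/2063 = 0.0184.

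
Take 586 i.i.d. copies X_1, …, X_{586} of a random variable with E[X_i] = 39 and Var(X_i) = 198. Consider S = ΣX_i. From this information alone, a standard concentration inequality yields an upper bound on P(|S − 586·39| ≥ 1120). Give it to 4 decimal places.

0.0925

With mean and variance of each term known, Chebyshev's inequality bounds the deviation of the sum (or sample mean).
Var(S) = n·Var(X_i) = 586·198 = 116028.
Chebyshev: P(|S − 586·39| ≥ 1120) ≤ Var(S)/1120² = 116028/1254400 = 0.0925.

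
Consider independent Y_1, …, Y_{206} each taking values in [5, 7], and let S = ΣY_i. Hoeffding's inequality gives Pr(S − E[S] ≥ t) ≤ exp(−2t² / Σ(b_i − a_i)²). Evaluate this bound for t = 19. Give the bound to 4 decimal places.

Σ(b_i − a_i)² = 206·(2)² = 824.
Exponent = 2·19²/824 = 0.8762.
Bound = exp(−0.8762) = 0.41636.

0.4164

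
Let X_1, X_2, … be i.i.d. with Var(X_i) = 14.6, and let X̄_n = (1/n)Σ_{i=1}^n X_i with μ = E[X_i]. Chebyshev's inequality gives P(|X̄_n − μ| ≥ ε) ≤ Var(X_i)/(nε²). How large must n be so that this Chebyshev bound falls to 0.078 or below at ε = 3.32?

Require 14.6/(n·3.32²) ≤ 0.078, i.e. n ≥ 14.6/(0.078·3.32²) = 16.982.
The smallest integer n is 17.

17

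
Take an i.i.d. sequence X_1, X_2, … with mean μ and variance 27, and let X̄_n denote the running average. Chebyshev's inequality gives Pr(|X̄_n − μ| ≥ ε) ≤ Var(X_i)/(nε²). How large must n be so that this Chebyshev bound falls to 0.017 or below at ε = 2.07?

Require 27/(n·2.07²) ≤ 0.017, i.e. n ≥ 27/(0.017·2.07²) = 370.659.
The smallest integer n is 371.

371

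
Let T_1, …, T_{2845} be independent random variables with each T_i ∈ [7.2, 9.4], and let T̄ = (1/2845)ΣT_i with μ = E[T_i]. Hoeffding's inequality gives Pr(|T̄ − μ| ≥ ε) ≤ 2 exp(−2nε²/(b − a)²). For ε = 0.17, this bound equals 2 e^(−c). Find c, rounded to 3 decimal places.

33.975

c = 2nε²/(b − a)² = 2·2845·0.17² / 2.2² = 33.9754.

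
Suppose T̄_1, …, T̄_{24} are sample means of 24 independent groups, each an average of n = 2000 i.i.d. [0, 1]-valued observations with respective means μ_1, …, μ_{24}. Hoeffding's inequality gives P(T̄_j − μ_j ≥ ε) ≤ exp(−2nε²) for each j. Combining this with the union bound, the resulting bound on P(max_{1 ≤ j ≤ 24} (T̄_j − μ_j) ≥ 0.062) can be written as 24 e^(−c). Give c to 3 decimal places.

15.376

Union bound over the 24 events: P(max_{1 ≤ j ≤ 24} (T̄_j − μ_j) ≥ 0.062) ≤ 24·exp(−2nε²) = 24 exp(−2·2000·0.062²).
So c = 2·2000·0.062² = 15.3760.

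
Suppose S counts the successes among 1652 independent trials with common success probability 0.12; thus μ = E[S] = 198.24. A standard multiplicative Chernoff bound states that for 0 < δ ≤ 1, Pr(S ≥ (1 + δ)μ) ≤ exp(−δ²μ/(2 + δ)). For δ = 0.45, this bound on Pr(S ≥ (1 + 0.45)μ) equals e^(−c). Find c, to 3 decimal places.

16.385

c = δ²μ/(2 + δ) = 0.45²·198.24/(2 + 0.45) = 16.3851.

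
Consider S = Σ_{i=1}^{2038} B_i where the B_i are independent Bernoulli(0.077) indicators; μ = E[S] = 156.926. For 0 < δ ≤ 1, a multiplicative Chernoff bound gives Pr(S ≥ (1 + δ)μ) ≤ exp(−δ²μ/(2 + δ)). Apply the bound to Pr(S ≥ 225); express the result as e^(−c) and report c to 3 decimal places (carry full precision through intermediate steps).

12.133

Write 225 = (1 + δ)μ, so δ = 225/156.926 − 1 = 0.4337968…
Then the exponent is δ²μ/(2 + δ) = (225 − μ)² / (μ·(2 + δ)) = 12.133422.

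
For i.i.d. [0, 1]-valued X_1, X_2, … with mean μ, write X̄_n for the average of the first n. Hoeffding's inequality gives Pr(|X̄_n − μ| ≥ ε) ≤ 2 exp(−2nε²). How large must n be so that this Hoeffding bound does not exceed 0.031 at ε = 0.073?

Require 2·exp(−2nε²) ≤ 0.031, i.e. 2nε² ≥ ln(2/0.031) = 4.166915.
So n ≥ 4.166915 / (2·0.073²) = 390.966.
The smallest integer n is 391.

391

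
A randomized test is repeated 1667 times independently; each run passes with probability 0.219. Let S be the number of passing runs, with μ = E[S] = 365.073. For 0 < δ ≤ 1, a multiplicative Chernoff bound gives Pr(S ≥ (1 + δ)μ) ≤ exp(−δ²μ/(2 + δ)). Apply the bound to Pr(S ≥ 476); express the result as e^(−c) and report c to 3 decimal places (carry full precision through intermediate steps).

14.630

Write 476 = (1 + δ)μ, so δ = 476/365.073 − 1 = 0.3038488…
Then the exponent is δ²μ/(2 + δ) = (476 − μ)² / (μ·(2 + δ)) = 14.629883.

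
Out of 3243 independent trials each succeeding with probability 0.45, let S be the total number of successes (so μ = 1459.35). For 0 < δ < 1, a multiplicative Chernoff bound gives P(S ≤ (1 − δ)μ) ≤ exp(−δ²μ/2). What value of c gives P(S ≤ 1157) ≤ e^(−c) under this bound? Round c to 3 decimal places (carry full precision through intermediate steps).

31.321

Write 1157 = (1 − δ)μ, so δ = 1 − 1157/1459.35 = 0.2071813…
Then the exponent is δ²μ/2 = (μ − 1157)²/(2μ) = 31.320630.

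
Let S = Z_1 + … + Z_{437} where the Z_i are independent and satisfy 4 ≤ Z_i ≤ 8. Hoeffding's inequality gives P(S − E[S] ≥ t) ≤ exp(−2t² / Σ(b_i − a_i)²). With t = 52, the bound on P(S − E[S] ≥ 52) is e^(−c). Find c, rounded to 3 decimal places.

Σ(b_i − a_i)² = 437·(4)² = 6992.
c = 2t²/6992 = 2·52²/6992 = 0.7735.

0.773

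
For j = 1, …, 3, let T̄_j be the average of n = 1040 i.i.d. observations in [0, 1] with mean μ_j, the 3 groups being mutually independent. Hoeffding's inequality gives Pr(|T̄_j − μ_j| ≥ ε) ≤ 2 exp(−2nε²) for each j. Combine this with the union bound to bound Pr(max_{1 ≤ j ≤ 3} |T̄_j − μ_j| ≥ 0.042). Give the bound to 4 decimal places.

0.1530

Per-experiment Hoeffding bound: 2·exp(−2·1040·0.042²) = 2·exp(−3.66912) = 0.050998.
Union bound over 3 events: 3·0.050998 = 0.15299.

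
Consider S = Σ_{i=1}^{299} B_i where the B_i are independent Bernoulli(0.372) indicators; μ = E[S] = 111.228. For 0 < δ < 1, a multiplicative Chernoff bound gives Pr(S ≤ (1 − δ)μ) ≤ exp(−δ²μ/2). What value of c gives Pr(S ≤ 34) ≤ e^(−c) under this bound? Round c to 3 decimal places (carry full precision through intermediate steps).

Write 34 = (1 − δ)μ, so δ = 1 − 34/111.228 = 0.6943216…
Then the exponent is δ²μ/2 = (μ − 34)²/(2μ) = 26.810533.

26.811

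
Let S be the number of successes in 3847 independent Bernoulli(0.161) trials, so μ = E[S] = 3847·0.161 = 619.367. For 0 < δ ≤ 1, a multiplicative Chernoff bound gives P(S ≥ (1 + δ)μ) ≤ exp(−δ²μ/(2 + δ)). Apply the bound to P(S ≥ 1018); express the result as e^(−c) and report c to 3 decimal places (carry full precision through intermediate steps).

Write 1018 = (1 + δ)μ, so δ = 1018/619.367 − 1 = 0.6436136…
Then the exponent is δ²μ/(2 + δ) = (1018 − μ)² / (μ·(2 + δ)) = 97.051100.

97.051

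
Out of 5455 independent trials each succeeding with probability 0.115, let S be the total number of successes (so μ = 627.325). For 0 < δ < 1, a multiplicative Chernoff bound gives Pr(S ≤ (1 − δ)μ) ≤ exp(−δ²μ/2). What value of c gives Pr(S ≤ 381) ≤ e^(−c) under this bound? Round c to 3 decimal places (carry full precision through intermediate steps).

Write 381 = (1 − δ)μ, so δ = 1 − 381/627.325 = 0.3926593…
Then the exponent is δ²μ/2 = (μ − 381)²/(2μ) = 48.360902.

48.361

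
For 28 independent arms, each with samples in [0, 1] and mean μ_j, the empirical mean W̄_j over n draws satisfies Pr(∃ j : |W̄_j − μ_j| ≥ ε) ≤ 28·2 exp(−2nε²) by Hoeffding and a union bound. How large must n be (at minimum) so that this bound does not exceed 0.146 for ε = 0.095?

330

Need 2·28·exp(−2nε²) ≤ 0.146, i.e. exp(−2nε²) ≤ 0.146/56.
So 2nε² ≥ ln(56/0.146) = 5.949500.
Hence n ≥ 5.949500/(2·0.095²) = 329.612.
The smallest integer n is 330.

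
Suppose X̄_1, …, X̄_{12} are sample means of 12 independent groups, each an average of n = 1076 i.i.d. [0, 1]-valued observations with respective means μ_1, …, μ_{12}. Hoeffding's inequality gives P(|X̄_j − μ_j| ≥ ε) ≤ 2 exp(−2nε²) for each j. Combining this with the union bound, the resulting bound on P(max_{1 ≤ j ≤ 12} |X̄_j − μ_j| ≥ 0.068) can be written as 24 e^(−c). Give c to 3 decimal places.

Union bound over the 12 events: P(max_{1 ≤ j ≤ 12} |X̄_j − μ_j| ≥ 0.068) ≤ 12·2·exp(−2nε²) = 24 exp(−2·1076·0.068²).
So c = 2·1076·0.068² = 9.9508.

9.951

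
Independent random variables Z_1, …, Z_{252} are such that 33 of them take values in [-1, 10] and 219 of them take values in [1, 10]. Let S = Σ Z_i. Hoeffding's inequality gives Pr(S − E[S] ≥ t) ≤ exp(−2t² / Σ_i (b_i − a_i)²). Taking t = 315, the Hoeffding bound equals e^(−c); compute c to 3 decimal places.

9.132

Σ(b_i − a_i)² = 33·11² + 219·9² = 21732.
c = 2t² / 21732 = 2·315² / 21732 = 9.1317.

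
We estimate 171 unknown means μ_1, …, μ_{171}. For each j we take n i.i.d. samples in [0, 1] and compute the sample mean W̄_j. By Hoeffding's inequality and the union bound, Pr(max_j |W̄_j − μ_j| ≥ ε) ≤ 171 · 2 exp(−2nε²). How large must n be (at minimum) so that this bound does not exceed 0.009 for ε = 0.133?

Need 2·171·exp(−2nε²) ≤ 0.009, i.e. exp(−2nε²) ≤ 0.009/342.
So 2nε² ≥ ln(342/0.009) = 10.545341.
Hence n ≥ 10.545341/(2·0.133²) = 298.076.
The smallest integer n is 299.

299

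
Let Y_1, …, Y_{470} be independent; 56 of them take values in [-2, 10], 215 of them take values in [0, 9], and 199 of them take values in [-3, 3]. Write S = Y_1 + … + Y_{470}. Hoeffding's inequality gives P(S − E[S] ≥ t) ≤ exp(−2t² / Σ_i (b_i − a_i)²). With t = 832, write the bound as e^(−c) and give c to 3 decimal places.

Σ(b_i − a_i)² = 56·12² + 215·9² + 199·6² = 32643.
c = 2t² / 32643 = 2·832² / 32643 = 42.4118.

42.412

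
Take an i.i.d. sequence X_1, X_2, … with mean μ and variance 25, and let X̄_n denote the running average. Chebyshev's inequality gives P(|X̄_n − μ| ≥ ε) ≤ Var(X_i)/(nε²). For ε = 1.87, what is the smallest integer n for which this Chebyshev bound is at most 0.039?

Require 25/(n·1.87²) ≤ 0.039, i.e. n ≥ 25/(0.039·1.87²) = 183.313.
The smallest integer n is 184.

184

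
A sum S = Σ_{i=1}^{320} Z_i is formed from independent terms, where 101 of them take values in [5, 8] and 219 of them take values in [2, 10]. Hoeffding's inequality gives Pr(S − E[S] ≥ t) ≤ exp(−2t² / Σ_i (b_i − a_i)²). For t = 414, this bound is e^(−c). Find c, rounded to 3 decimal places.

22.968

Σ(b_i − a_i)² = 101·3² + 219·8² = 14925.
c = 2t² / 14925 = 2·414² / 14925 = 22.9676.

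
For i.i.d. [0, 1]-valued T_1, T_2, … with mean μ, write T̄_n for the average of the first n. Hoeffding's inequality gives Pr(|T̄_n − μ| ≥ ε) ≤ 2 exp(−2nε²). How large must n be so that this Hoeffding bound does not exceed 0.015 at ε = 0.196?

Require 2·exp(−2nε²) ≤ 0.015, i.e. 2nε² ≥ ln(2/0.015) = 4.892852.
So n ≥ 4.892852 / (2·0.196²) = 63.682.
The smallest integer n is 64.

64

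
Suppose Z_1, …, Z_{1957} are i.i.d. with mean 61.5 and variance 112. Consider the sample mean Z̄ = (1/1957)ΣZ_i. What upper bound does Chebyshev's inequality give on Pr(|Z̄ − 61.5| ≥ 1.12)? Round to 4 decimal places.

0.0456

Var(Z̄) = Var(Z_i)/n = 112/1957 = 0.05723.
Chebyshev: Pr(|Z̄ − 61.5| ≥ 1.12) ≤ Var(Z̄)/(1.12)² = 112/(1957·1.12²) = 0.0456.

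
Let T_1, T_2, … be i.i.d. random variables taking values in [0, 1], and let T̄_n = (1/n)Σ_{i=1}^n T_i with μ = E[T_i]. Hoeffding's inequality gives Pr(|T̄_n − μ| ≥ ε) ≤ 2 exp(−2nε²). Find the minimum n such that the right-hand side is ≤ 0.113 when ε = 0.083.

209

Require 2·exp(−2nε²) ≤ 0.113, i.e. 2nε² ≥ ln(2/0.113) = 2.873515.
So n ≥ 2.873515 / (2·0.083²) = 208.558.
The smallest integer n is 209.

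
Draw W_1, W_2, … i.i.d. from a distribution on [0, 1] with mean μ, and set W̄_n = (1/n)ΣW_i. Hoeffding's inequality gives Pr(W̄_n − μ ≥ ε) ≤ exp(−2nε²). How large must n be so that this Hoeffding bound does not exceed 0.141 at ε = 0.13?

Require exp(−2nε²) ≤ 0.141, i.e. 2nε² ≥ ln(1/0.141) = 1.958995.
So n ≥ 1.958995 / (2·0.13²) = 57.958.
The smallest integer n is 58.

58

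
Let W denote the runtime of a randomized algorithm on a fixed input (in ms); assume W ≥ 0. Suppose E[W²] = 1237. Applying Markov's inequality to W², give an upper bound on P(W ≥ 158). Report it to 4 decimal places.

Since W ≥ 0, the event {W ≥ 158} is the same as {W² ≥ 24964}.
Markov's inequality applied to W² gives P(W² ≥ 24964) ≤ E[W²]/24964 = 1237/24964 = 0.0496.

0.0496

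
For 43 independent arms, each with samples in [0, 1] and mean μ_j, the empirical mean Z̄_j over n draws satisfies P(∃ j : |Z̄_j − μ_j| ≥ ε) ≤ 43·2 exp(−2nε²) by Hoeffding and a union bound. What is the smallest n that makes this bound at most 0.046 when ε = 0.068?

Need 2·43·exp(−2nε²) ≤ 0.046, i.e. exp(−2nε²) ≤ 0.046/86.
So 2nε² ≥ ln(86/0.046) = 7.533461.
Hence n ≥ 7.533461/(2·0.068²) = 814.604.
The smallest integer n is 815.

815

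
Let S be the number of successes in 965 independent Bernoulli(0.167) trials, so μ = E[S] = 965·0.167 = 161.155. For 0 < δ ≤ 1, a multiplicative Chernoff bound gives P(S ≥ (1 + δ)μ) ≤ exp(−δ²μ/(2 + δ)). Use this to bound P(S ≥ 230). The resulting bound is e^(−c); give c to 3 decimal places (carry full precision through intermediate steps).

Write 230 = (1 + δ)μ, so δ = 230/161.155 − 1 = 0.4271974…
Then the exponent is δ²μ/(2 + δ) = (230 − μ)² / (μ·(2 + δ)) = 12.117023.

12.117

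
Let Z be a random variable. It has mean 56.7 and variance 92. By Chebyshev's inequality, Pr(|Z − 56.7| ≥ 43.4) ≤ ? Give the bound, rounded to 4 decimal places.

0.0488

Chebyshev: Pr(|Z − μ| ≥ t) ≤ Var(Z)/t².
Bound = 92 / 1883.56 = 0.0488.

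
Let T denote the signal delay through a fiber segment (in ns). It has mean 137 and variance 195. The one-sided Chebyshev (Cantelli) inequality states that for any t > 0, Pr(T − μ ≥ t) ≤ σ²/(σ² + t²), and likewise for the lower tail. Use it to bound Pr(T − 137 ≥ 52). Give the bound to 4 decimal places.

0.0673

Here σ² = 195 and t = 52, so σ² + t² = 2899.
Cantelli's bound: 195/2899 = 0.0673.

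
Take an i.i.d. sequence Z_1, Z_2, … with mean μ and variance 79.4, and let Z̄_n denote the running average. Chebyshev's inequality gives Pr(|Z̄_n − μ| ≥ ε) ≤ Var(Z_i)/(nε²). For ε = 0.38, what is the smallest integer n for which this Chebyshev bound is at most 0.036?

Require 79.4/(n·0.38²) ≤ 0.036, i.e. n ≥ 79.4/(0.036·0.38²) = 15273.930.
The smallest integer n is 15274.

15274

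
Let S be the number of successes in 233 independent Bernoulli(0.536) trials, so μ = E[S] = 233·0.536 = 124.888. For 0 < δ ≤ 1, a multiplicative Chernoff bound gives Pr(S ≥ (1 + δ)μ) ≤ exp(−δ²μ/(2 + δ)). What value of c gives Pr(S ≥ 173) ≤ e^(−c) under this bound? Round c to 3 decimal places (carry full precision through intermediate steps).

Write 173 = (1 + δ)μ, so δ = 173/124.888 − 1 = 0.3852412…
Then the exponent is δ²μ/(2 + δ) = (173 − μ)² / (μ·(2 + δ)) = 7.770587.

7.771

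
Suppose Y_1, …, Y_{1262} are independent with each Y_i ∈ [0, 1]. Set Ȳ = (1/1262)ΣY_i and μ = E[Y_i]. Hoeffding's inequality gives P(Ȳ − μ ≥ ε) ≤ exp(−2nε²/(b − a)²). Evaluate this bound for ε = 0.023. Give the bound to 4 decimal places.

Exponent: 2nε²/(b − a)² = 2·1262·0.023² / 1² = 1.33520.
Bound = exp(−1.33520) = 0.26311.

0.2631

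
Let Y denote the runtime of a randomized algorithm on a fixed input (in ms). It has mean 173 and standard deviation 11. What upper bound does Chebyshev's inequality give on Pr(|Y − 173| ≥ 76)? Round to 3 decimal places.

0.021

Chebyshev: Pr(|Y − μ| ≥ t) ≤ Var(Y)/t².
Var(Y) = σ² = 11² = 121.
Bound = 121 / 5776 = 0.0209.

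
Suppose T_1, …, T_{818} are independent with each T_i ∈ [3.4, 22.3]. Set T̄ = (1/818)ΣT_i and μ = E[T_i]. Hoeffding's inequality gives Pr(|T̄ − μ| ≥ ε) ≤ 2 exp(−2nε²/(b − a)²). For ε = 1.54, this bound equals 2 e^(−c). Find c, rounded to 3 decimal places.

10.862

c = 2nε²/(b − a)² = 2·818·1.54² / 18.9² = 10.8618.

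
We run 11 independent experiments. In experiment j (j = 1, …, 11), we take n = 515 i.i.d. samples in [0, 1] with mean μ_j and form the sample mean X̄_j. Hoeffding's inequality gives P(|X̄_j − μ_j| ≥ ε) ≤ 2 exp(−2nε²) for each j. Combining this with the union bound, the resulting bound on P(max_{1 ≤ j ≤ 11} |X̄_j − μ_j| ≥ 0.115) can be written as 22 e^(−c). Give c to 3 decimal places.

13.622

Union bound over the 11 events: P(max_{1 ≤ j ≤ 11} |X̄_j − μ_j| ≥ 0.115) ≤ 11·2·exp(−2nε²) = 22 exp(−2·515·0.115²).
So c = 2·515·0.115² = 13.6218.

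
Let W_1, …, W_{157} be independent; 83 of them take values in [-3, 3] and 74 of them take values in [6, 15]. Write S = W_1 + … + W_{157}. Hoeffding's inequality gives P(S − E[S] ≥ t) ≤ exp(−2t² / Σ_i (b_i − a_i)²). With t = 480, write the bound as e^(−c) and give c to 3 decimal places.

Σ(b_i − a_i)² = 83·6² + 74·9² = 8982.
c = 2t² / 8982 = 2·480² / 8982 = 51.3026.

51.303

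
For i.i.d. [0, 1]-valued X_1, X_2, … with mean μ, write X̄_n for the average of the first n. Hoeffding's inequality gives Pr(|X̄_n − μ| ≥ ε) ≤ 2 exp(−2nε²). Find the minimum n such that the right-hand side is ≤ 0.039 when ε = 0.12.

137

Require 2·exp(−2nε²) ≤ 0.039, i.e. 2nε² ≥ ln(2/0.039) = 3.937341.
So n ≥ 3.937341 / (2·0.12²) = 136.713.
The smallest integer n is 137.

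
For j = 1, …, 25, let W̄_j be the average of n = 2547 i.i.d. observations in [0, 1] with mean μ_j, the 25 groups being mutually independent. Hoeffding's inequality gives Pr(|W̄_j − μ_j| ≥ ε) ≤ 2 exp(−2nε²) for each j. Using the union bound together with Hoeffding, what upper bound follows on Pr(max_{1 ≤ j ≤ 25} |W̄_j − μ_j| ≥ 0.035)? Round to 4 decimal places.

Per-experiment Hoeffding bound: 2·exp(−2·2547·0.035²) = 2·exp(−6.24015) = 0.0038991.
Union bound over 25 events: 25·0.0038991 = 0.09748.

0.0975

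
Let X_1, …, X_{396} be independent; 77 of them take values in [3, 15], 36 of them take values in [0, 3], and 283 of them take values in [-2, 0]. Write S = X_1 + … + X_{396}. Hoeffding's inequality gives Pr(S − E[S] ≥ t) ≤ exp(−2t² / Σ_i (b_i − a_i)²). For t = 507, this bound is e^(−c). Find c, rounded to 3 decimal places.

Σ(b_i − a_i)² = 77·12² + 36·3² + 283·2² = 12544.
c = 2t² / 12544 = 2·507² / 12544 = 40.9836.

40.984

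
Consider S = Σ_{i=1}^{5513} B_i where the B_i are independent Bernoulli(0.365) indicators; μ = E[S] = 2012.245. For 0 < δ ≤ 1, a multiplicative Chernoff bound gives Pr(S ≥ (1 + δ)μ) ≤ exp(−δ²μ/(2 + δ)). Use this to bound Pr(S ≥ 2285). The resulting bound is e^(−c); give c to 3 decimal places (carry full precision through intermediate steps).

17.312

Write 2285 = (1 + δ)μ, so δ = 2285/2012.245 − 1 = 0.1355476…
Then the exponent is δ²μ/(2 + δ) = (2285 − μ)² / (μ·(2 + δ)) = 17.312322.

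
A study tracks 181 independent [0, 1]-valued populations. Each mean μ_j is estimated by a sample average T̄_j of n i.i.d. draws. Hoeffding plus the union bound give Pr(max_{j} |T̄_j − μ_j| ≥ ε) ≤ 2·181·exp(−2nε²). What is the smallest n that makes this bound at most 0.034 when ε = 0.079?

743

Need 2·181·exp(−2nε²) ≤ 0.034, i.e. exp(−2nε²) ≤ 0.034/362.
So 2nε² ≥ ln(362/0.034) = 9.273039.
Hence n ≥ 9.273039/(2·0.079²) = 742.913.
The smallest integer n is 743.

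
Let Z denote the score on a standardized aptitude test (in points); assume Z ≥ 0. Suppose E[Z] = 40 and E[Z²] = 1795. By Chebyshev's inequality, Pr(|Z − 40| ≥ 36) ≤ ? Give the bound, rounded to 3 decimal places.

Var(Z) = E[Z²] − (E[Z])² = 1795 − 1600 = 195.
Chebyshev's inequality: Pr(|Z − μ| ≥ t) ≤ Var(Z)/t² = 195/1296 = 0.1505.

0.150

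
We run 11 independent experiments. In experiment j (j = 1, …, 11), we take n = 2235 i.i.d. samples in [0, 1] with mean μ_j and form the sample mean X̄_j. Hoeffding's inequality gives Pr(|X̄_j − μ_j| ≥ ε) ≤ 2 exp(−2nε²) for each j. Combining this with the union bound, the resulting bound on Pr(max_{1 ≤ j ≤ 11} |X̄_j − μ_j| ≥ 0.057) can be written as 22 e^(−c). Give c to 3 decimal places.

14.523

Union bound over the 11 events: Pr(max_{1 ≤ j ≤ 11} |X̄_j − μ_j| ≥ 0.057) ≤ 11·2·exp(−2nε²) = 22 exp(−2·2235·0.057²).
So c = 2·2235·0.057² = 14.5230.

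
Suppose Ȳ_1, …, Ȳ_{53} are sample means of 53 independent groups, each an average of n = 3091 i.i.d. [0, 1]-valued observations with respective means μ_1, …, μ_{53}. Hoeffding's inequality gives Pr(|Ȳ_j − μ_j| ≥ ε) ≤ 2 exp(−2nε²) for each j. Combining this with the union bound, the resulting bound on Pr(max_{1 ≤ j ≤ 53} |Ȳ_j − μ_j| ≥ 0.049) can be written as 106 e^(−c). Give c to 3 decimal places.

Union bound over the 53 events: Pr(max_{1 ≤ j ≤ 53} |Ȳ_j − μ_j| ≥ 0.049) ≤ 53·2·exp(−2nε²) = 106 exp(−2·3091·0.049²).
So c = 2·3091·0.049² = 14.8430.

14.843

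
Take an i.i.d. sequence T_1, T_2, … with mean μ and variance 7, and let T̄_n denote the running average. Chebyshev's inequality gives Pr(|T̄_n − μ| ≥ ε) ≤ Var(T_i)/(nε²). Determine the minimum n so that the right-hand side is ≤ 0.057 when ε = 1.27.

Require 7/(n·1.27²) ≤ 0.057, i.e. n ≥ 7/(0.057·1.27²) = 76.141.
The smallest integer n is 77.

77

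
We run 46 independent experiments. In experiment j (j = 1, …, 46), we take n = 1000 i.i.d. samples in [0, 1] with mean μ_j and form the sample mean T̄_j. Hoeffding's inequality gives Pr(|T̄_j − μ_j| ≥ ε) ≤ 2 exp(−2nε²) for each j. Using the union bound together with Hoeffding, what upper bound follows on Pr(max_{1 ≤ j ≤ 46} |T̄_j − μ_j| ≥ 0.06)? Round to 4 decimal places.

0.0687

Per-experiment Hoeffding bound: 2·exp(−2·1000·0.06²) = 2·exp(−7.20000) = 0.0014932.
Union bound over 46 events: 46·0.0014932 = 0.06869.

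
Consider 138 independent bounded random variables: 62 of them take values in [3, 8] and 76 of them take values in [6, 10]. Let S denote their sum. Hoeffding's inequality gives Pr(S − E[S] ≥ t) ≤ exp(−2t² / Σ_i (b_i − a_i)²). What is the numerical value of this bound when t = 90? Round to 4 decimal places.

0.0029

Σ(b_i − a_i)² = 62·5² + 76·4² = 2766.
Exponent = 2·90² / 2766 = 5.85683.
Bound = exp(−5.85683) = 0.00286.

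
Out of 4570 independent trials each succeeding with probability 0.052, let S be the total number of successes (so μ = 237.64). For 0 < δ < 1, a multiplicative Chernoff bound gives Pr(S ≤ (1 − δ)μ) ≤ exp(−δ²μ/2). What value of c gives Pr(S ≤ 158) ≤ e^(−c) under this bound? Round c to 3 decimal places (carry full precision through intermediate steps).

13.345

Write 158 = (1 − δ)μ, so δ = 1 − 158/237.64 = 0.3351288…
Then the exponent is δ²μ/2 = (μ − 158)²/(2μ) = 13.344827.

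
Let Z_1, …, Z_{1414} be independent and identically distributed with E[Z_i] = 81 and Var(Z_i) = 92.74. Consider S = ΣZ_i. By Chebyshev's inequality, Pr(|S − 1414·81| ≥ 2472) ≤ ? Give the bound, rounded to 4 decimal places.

Var(S) = n·Var(Z_i) = 1414·92.74 = 131134.36.
Chebyshev: Pr(|S − 1414·81| ≥ 2472) ≤ Var(S)/2472² = 131134.36/6110784 = 0.0215.

0.0215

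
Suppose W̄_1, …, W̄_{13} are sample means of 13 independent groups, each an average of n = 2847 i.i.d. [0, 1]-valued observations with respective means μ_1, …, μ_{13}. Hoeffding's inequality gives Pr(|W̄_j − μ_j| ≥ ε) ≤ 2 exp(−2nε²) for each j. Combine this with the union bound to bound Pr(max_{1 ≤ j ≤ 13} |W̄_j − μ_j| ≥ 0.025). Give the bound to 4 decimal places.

Per-experiment Hoeffding bound: 2·exp(−2·2847·0.025²) = 2·exp(−3.55875) = 0.056949.
Union bound over 13 events: 13·0.056949 = 0.74033.

0.7403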